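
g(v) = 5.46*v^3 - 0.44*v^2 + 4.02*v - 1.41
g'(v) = 16.38*v^2 - 0.88*v + 4.02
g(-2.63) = -114.35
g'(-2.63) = 119.63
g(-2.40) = -89.07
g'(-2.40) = 100.48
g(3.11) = 171.07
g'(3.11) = 159.71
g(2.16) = 60.24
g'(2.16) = 78.54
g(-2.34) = -83.18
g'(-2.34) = 95.77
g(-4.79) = -630.83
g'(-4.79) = 384.06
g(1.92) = 43.33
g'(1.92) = 62.71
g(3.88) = 326.49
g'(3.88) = 247.20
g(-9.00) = -4053.57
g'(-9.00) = 1338.72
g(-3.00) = -164.85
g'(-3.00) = 154.08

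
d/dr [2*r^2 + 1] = 4*r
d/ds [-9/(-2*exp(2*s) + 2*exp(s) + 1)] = (18 - 36*exp(s))*exp(s)/(-2*exp(2*s) + 2*exp(s) + 1)^2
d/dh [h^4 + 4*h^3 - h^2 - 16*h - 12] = 4*h^3 + 12*h^2 - 2*h - 16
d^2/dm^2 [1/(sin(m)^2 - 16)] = 2*(-2*sin(m)^4 - 29*sin(m)^2 + 16)/(sin(m)^2 - 16)^3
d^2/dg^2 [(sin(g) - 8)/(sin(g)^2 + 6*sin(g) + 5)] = (-sin(g)^4 + 39*sin(g)^3 + 137*sin(g)^2 - 27*sin(g) - 556)/((sin(g) + 1)^2*(sin(g) + 5)^3)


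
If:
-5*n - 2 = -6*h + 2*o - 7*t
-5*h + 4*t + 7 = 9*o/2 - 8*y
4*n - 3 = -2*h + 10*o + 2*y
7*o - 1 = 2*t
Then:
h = 415*y/523 + 1103/1046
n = 154/523 - 501*y/523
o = 15/523 - 222*y/523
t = -777*y/523 - 209/523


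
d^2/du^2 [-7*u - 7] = 0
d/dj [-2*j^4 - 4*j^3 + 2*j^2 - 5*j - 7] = -8*j^3 - 12*j^2 + 4*j - 5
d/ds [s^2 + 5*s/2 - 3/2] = 2*s + 5/2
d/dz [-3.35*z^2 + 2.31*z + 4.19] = 2.31 - 6.7*z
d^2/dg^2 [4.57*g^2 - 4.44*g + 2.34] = 9.14000000000000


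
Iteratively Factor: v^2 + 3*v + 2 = (v + 1)*(v + 2)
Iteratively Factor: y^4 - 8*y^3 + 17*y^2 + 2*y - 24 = (y - 4)*(y^3 - 4*y^2 + y + 6) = (y - 4)*(y - 3)*(y^2 - y - 2) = (y - 4)*(y - 3)*(y + 1)*(y - 2)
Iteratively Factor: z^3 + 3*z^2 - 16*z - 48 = (z - 4)*(z^2 + 7*z + 12) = (z - 4)*(z + 3)*(z + 4)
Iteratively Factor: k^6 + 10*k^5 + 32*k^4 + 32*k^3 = (k + 2)*(k^5 + 8*k^4 + 16*k^3) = k*(k + 2)*(k^4 + 8*k^3 + 16*k^2) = k*(k + 2)*(k + 4)*(k^3 + 4*k^2) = k^2*(k + 2)*(k + 4)*(k^2 + 4*k) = k^2*(k + 2)*(k + 4)^2*(k)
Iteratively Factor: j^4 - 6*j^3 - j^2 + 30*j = (j - 3)*(j^3 - 3*j^2 - 10*j) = j*(j - 3)*(j^2 - 3*j - 10) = j*(j - 5)*(j - 3)*(j + 2)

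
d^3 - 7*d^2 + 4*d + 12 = (d - 6)*(d - 2)*(d + 1)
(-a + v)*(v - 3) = -a*v + 3*a + v^2 - 3*v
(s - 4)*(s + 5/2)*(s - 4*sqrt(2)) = s^3 - 4*sqrt(2)*s^2 - 3*s^2/2 - 10*s + 6*sqrt(2)*s + 40*sqrt(2)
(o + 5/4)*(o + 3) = o^2 + 17*o/4 + 15/4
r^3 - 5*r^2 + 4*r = r*(r - 4)*(r - 1)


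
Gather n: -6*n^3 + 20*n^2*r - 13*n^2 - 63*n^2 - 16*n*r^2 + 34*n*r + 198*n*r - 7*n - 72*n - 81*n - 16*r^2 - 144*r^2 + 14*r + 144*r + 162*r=-6*n^3 + n^2*(20*r - 76) + n*(-16*r^2 + 232*r - 160) - 160*r^2 + 320*r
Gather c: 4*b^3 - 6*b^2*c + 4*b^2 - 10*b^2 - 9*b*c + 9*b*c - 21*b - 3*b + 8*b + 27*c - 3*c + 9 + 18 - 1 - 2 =4*b^3 - 6*b^2 - 16*b + c*(24 - 6*b^2) + 24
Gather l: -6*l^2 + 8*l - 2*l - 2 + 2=-6*l^2 + 6*l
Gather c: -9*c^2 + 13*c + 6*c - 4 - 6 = -9*c^2 + 19*c - 10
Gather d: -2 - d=-d - 2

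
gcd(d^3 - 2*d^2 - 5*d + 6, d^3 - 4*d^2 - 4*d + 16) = d + 2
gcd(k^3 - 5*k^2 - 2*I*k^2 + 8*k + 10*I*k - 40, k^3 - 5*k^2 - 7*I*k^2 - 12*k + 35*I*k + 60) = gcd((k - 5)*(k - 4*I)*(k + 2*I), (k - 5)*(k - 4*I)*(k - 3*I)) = k^2 + k*(-5 - 4*I) + 20*I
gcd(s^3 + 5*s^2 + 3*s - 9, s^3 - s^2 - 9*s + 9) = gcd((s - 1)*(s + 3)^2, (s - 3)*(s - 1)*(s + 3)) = s^2 + 2*s - 3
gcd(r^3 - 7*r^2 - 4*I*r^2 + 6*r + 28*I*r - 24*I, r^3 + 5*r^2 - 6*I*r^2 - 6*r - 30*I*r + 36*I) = r - 1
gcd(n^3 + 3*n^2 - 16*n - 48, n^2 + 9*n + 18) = n + 3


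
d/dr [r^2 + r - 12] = 2*r + 1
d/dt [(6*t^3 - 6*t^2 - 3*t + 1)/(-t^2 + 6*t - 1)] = (-6*t^4 + 72*t^3 - 57*t^2 + 14*t - 3)/(t^4 - 12*t^3 + 38*t^2 - 12*t + 1)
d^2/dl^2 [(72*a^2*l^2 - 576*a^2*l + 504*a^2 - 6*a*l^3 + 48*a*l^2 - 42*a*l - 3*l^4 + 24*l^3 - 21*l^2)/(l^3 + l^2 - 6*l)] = 12*(12*a^2*l^6 - 288*a^2*l^5 + 432*a^2*l^4 + 72*a^2*l^3 - 1260*a^2*l^2 - 1512*a^2*l + 3024*a^2 + 9*a*l^6 - 39*a*l^5 + 123*a*l^4 - 37*a*l^3 - 11*l^6 + 81*l^5 - 117*l^4 + 123*l^3)/(l^3*(l^6 + 3*l^5 - 15*l^4 - 35*l^3 + 90*l^2 + 108*l - 216))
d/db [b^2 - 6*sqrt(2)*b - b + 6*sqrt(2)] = 2*b - 6*sqrt(2) - 1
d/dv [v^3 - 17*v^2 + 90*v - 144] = 3*v^2 - 34*v + 90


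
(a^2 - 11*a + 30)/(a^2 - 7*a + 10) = (a - 6)/(a - 2)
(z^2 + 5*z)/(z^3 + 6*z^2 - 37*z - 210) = z/(z^2 + z - 42)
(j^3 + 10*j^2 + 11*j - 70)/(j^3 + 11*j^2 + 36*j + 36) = (j^3 + 10*j^2 + 11*j - 70)/(j^3 + 11*j^2 + 36*j + 36)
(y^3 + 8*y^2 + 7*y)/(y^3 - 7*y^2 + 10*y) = (y^2 + 8*y + 7)/(y^2 - 7*y + 10)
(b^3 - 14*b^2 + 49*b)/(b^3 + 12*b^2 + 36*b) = (b^2 - 14*b + 49)/(b^2 + 12*b + 36)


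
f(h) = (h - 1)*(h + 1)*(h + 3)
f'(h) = (h - 1)*(h + 1) + (h - 1)*(h + 3) + (h + 1)*(h + 3) = 3*h^2 + 6*h - 1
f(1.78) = 10.36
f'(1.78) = 19.19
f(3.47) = 71.43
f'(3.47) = 55.94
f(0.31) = -2.99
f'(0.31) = 1.15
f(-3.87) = -12.16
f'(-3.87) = 20.71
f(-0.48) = -1.94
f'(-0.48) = -3.19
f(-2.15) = 3.08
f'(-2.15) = -0.03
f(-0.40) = -2.18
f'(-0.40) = -2.92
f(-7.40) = -236.54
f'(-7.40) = 118.88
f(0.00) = -3.00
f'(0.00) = -1.00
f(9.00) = 960.00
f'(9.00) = 296.00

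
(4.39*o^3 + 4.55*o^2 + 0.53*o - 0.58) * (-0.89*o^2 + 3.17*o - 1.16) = -3.9071*o^5 + 9.8668*o^4 + 8.8594*o^3 - 3.0817*o^2 - 2.4534*o + 0.6728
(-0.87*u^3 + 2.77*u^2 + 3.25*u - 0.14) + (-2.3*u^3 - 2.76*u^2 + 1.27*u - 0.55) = -3.17*u^3 + 0.0100000000000002*u^2 + 4.52*u - 0.69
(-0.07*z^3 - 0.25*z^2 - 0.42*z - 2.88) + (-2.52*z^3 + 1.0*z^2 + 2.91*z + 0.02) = -2.59*z^3 + 0.75*z^2 + 2.49*z - 2.86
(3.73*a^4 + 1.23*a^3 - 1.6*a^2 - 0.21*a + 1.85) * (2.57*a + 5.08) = 9.5861*a^5 + 22.1095*a^4 + 2.1364*a^3 - 8.6677*a^2 + 3.6877*a + 9.398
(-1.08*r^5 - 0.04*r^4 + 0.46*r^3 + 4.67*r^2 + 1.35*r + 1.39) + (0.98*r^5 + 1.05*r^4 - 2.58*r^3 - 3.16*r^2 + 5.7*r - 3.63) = -0.1*r^5 + 1.01*r^4 - 2.12*r^3 + 1.51*r^2 + 7.05*r - 2.24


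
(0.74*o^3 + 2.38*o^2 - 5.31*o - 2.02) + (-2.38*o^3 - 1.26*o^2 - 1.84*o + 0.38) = -1.64*o^3 + 1.12*o^2 - 7.15*o - 1.64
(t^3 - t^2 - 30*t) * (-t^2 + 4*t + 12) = -t^5 + 5*t^4 + 38*t^3 - 132*t^2 - 360*t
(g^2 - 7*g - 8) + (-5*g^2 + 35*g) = -4*g^2 + 28*g - 8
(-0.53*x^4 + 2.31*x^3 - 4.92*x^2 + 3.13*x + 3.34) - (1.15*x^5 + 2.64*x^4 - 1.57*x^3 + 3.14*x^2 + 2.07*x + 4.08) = -1.15*x^5 - 3.17*x^4 + 3.88*x^3 - 8.06*x^2 + 1.06*x - 0.74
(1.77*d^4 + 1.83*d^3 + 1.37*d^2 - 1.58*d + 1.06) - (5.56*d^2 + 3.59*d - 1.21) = 1.77*d^4 + 1.83*d^3 - 4.19*d^2 - 5.17*d + 2.27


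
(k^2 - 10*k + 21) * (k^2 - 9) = k^4 - 10*k^3 + 12*k^2 + 90*k - 189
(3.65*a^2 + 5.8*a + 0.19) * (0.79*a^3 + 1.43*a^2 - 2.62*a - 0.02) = 2.8835*a^5 + 9.8015*a^4 - 1.1189*a^3 - 14.9973*a^2 - 0.6138*a - 0.0038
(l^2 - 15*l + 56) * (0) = 0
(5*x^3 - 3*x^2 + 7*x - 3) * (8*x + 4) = 40*x^4 - 4*x^3 + 44*x^2 + 4*x - 12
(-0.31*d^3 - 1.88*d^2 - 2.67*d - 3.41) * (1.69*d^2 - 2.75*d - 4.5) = -0.5239*d^5 - 2.3247*d^4 + 2.0527*d^3 + 10.0396*d^2 + 21.3925*d + 15.345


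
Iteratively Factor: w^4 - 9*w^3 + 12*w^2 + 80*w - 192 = (w + 3)*(w^3 - 12*w^2 + 48*w - 64) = (w - 4)*(w + 3)*(w^2 - 8*w + 16) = (w - 4)^2*(w + 3)*(w - 4)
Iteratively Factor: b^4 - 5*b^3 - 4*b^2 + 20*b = (b)*(b^3 - 5*b^2 - 4*b + 20) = b*(b + 2)*(b^2 - 7*b + 10) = b*(b - 5)*(b + 2)*(b - 2)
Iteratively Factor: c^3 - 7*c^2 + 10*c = (c - 2)*(c^2 - 5*c) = (c - 5)*(c - 2)*(c)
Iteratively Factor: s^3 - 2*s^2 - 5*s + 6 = (s + 2)*(s^2 - 4*s + 3) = (s - 3)*(s + 2)*(s - 1)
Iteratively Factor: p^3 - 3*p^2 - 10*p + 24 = (p - 4)*(p^2 + p - 6) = (p - 4)*(p - 2)*(p + 3)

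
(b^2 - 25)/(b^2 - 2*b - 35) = (b - 5)/(b - 7)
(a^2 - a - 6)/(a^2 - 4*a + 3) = (a + 2)/(a - 1)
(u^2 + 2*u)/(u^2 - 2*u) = (u + 2)/(u - 2)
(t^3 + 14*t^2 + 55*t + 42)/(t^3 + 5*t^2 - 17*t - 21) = (t + 6)/(t - 3)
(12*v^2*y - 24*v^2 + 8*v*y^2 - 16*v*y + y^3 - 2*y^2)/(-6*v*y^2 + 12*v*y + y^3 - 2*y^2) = (12*v^2 + 8*v*y + y^2)/(y*(-6*v + y))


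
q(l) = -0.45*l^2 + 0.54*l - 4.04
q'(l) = 0.54 - 0.9*l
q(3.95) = -8.93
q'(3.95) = -3.02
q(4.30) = -10.04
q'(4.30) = -3.33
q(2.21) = -5.04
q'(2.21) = -1.45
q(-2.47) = -8.12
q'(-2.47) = 2.76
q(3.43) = -7.48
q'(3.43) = -2.55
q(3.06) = -6.60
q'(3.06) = -2.21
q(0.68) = -3.88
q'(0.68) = -0.07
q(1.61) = -4.34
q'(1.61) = -0.91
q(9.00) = -35.63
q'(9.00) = -7.56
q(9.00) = -35.63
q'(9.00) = -7.56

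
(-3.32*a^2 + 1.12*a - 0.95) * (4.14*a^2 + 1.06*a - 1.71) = -13.7448*a^4 + 1.1176*a^3 + 2.9314*a^2 - 2.9222*a + 1.6245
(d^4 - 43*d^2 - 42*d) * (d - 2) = d^5 - 2*d^4 - 43*d^3 + 44*d^2 + 84*d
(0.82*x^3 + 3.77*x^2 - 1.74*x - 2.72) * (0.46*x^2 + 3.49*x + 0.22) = 0.3772*x^5 + 4.596*x^4 + 12.5373*x^3 - 6.4944*x^2 - 9.8756*x - 0.5984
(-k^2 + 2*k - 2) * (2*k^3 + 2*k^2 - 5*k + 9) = -2*k^5 + 2*k^4 + 5*k^3 - 23*k^2 + 28*k - 18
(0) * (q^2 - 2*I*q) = 0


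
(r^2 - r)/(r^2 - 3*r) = (r - 1)/(r - 3)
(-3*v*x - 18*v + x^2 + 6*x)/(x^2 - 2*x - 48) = (-3*v + x)/(x - 8)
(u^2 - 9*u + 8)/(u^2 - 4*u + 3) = (u - 8)/(u - 3)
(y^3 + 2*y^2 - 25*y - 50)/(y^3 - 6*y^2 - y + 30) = (y + 5)/(y - 3)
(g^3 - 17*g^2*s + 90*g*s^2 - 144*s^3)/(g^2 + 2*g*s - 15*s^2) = (g^2 - 14*g*s + 48*s^2)/(g + 5*s)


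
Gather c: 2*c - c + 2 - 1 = c + 1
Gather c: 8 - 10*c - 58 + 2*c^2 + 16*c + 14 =2*c^2 + 6*c - 36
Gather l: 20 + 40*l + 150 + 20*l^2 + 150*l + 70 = 20*l^2 + 190*l + 240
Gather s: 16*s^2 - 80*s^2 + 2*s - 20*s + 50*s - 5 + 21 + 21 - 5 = -64*s^2 + 32*s + 32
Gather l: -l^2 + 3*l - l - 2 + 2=-l^2 + 2*l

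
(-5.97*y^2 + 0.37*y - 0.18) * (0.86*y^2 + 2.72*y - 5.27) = -5.1342*y^4 - 15.9202*y^3 + 32.3135*y^2 - 2.4395*y + 0.9486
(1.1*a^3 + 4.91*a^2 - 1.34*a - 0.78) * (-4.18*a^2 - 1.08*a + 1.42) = -4.598*a^5 - 21.7118*a^4 + 1.8604*a^3 + 11.6798*a^2 - 1.0604*a - 1.1076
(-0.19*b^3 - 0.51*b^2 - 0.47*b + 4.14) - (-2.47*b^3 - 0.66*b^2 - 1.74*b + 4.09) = 2.28*b^3 + 0.15*b^2 + 1.27*b + 0.0499999999999998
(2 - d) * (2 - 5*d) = 5*d^2 - 12*d + 4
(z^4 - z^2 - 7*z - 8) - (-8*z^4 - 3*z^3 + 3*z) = 9*z^4 + 3*z^3 - z^2 - 10*z - 8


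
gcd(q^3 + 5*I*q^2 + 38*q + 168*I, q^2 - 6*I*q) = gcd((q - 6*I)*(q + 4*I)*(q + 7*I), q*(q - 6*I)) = q - 6*I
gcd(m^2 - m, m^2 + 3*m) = m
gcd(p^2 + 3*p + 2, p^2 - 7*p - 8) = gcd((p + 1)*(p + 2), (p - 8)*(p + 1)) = p + 1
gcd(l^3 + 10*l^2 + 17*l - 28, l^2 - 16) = l + 4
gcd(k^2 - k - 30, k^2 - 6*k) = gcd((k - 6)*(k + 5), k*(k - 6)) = k - 6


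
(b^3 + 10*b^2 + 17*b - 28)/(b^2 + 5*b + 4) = (b^2 + 6*b - 7)/(b + 1)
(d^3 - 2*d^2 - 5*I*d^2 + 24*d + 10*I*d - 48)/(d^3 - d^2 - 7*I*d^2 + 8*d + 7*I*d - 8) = (d^2 + d*(-2 + 3*I) - 6*I)/(d^2 + d*(-1 + I) - I)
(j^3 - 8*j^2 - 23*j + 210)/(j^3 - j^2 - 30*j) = (j - 7)/j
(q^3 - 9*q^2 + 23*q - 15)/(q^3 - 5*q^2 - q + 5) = (q - 3)/(q + 1)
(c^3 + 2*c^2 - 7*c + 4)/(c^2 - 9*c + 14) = (c^3 + 2*c^2 - 7*c + 4)/(c^2 - 9*c + 14)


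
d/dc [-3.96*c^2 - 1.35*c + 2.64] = -7.92*c - 1.35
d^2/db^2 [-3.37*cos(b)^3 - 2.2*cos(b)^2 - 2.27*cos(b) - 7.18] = 4.7975*cos(b) + 4.4*cos(2*b) + 7.5825*cos(3*b)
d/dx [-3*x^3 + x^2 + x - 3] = -9*x^2 + 2*x + 1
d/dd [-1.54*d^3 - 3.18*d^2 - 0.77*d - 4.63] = -4.62*d^2 - 6.36*d - 0.77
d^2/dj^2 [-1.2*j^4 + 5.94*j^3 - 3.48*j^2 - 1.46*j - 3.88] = -14.4*j^2 + 35.64*j - 6.96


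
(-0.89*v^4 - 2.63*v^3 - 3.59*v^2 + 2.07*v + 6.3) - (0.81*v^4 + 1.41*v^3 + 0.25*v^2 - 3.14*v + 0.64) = -1.7*v^4 - 4.04*v^3 - 3.84*v^2 + 5.21*v + 5.66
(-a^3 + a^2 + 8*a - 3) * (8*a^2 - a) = -8*a^5 + 9*a^4 + 63*a^3 - 32*a^2 + 3*a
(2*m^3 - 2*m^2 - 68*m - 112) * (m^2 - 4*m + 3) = 2*m^5 - 10*m^4 - 54*m^3 + 154*m^2 + 244*m - 336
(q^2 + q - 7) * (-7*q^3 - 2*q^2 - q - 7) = -7*q^5 - 9*q^4 + 46*q^3 + 6*q^2 + 49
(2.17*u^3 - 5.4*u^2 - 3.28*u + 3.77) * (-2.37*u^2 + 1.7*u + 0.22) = -5.1429*u^5 + 16.487*u^4 - 0.929*u^3 - 15.6989*u^2 + 5.6874*u + 0.8294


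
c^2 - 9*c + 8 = (c - 8)*(c - 1)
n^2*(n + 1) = n^3 + n^2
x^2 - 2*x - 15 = (x - 5)*(x + 3)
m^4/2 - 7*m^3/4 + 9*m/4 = m*(m/2 + 1/2)*(m - 3)*(m - 3/2)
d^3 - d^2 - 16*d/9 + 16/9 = (d - 4/3)*(d - 1)*(d + 4/3)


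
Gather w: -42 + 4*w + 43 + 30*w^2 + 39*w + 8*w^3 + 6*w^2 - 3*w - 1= 8*w^3 + 36*w^2 + 40*w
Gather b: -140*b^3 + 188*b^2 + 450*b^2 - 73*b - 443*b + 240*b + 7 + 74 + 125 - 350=-140*b^3 + 638*b^2 - 276*b - 144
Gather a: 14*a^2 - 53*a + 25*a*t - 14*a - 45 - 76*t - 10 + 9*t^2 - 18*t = 14*a^2 + a*(25*t - 67) + 9*t^2 - 94*t - 55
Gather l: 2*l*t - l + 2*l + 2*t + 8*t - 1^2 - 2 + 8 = l*(2*t + 1) + 10*t + 5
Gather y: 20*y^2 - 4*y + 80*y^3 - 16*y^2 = 80*y^3 + 4*y^2 - 4*y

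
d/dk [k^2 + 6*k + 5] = 2*k + 6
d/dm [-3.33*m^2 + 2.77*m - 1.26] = 2.77 - 6.66*m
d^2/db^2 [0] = 0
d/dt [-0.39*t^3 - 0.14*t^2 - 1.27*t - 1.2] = -1.17*t^2 - 0.28*t - 1.27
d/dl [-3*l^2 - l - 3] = -6*l - 1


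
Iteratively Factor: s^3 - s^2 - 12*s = (s - 4)*(s^2 + 3*s) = s*(s - 4)*(s + 3)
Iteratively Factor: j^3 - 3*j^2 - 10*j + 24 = (j + 3)*(j^2 - 6*j + 8) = (j - 2)*(j + 3)*(j - 4)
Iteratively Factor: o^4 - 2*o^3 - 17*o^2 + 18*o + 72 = (o + 3)*(o^3 - 5*o^2 - 2*o + 24) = (o - 4)*(o + 3)*(o^2 - o - 6) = (o - 4)*(o - 3)*(o + 3)*(o + 2)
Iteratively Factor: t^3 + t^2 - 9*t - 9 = (t + 1)*(t^2 - 9) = (t + 1)*(t + 3)*(t - 3)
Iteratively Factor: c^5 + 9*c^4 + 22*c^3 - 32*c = (c)*(c^4 + 9*c^3 + 22*c^2 - 32) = c*(c + 4)*(c^3 + 5*c^2 + 2*c - 8) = c*(c + 2)*(c + 4)*(c^2 + 3*c - 4) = c*(c - 1)*(c + 2)*(c + 4)*(c + 4)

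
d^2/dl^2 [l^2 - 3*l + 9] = 2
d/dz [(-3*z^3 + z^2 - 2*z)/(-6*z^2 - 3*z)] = (6*z^2 + 6*z - 5)/(3*(4*z^2 + 4*z + 1))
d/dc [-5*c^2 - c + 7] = -10*c - 1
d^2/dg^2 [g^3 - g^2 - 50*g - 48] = 6*g - 2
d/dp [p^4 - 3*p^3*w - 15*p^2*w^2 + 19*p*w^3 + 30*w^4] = 4*p^3 - 9*p^2*w - 30*p*w^2 + 19*w^3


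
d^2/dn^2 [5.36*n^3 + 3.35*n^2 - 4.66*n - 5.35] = 32.16*n + 6.7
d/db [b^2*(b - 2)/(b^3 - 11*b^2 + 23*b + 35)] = b*(-9*b^3 + 46*b^2 + 59*b - 140)/(b^6 - 22*b^5 + 167*b^4 - 436*b^3 - 241*b^2 + 1610*b + 1225)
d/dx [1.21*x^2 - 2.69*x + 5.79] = 2.42*x - 2.69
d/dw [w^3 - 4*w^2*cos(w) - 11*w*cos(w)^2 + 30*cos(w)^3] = 4*w^2*sin(w) + 3*w^2 + 11*w*sin(2*w) - 8*w*cos(w) - 90*sin(w)*cos(w)^2 - 11*cos(w)^2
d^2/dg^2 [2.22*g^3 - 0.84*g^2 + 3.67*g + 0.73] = 13.32*g - 1.68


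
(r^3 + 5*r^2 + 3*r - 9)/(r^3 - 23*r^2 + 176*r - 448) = (r^3 + 5*r^2 + 3*r - 9)/(r^3 - 23*r^2 + 176*r - 448)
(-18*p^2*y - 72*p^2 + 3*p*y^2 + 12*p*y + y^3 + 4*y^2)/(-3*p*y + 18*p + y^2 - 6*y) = (6*p*y + 24*p + y^2 + 4*y)/(y - 6)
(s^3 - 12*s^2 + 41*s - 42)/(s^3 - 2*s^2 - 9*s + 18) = (s - 7)/(s + 3)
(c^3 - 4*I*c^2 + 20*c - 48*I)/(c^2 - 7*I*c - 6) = (c^2 + 2*I*c + 8)/(c - I)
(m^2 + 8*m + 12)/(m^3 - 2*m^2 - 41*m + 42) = (m + 2)/(m^2 - 8*m + 7)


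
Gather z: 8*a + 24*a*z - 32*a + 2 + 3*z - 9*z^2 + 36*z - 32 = -24*a - 9*z^2 + z*(24*a + 39) - 30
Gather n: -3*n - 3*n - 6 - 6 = -6*n - 12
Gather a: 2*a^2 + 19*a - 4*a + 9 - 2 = 2*a^2 + 15*a + 7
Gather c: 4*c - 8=4*c - 8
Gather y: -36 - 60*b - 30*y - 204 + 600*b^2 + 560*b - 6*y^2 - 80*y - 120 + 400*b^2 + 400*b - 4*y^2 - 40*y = 1000*b^2 + 900*b - 10*y^2 - 150*y - 360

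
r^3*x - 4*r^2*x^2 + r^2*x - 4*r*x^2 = r*(r - 4*x)*(r*x + x)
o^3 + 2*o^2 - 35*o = o*(o - 5)*(o + 7)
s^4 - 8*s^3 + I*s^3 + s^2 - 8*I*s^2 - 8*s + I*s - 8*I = (s - 8)*(s + I)*(-I*s + 1)*(I*s + 1)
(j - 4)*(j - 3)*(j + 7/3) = j^3 - 14*j^2/3 - 13*j/3 + 28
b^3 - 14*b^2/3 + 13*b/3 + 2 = (b - 3)*(b - 2)*(b + 1/3)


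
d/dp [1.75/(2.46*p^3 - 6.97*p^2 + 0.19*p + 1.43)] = (-12.915*p^2 + 24.395*p - 0.3325)/(2.46*p^3 - 6.97*p^2 + 0.19*p + 1.43)^2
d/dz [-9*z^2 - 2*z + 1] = -18*z - 2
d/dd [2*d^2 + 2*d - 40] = 4*d + 2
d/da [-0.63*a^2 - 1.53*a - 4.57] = -1.26*a - 1.53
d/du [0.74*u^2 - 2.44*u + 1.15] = 1.48*u - 2.44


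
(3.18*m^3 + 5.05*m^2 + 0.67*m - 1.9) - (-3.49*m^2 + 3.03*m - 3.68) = 3.18*m^3 + 8.54*m^2 - 2.36*m + 1.78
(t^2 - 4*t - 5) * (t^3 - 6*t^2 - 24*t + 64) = t^5 - 10*t^4 - 5*t^3 + 190*t^2 - 136*t - 320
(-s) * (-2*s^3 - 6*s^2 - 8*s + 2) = 2*s^4 + 6*s^3 + 8*s^2 - 2*s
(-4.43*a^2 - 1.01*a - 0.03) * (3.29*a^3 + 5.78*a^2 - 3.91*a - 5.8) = -14.5747*a^5 - 28.9283*a^4 + 11.3848*a^3 + 29.4697*a^2 + 5.9753*a + 0.174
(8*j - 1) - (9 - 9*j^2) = 9*j^2 + 8*j - 10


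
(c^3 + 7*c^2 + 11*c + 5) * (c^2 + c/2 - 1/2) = c^5 + 15*c^4/2 + 14*c^3 + 7*c^2 - 3*c - 5/2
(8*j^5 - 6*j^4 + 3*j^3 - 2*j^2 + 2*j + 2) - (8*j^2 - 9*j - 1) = 8*j^5 - 6*j^4 + 3*j^3 - 10*j^2 + 11*j + 3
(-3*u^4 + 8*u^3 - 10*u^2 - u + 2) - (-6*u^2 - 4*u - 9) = -3*u^4 + 8*u^3 - 4*u^2 + 3*u + 11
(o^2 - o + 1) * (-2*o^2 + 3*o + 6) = -2*o^4 + 5*o^3 + o^2 - 3*o + 6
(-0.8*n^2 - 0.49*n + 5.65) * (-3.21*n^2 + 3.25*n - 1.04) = 2.568*n^4 - 1.0271*n^3 - 18.897*n^2 + 18.8721*n - 5.876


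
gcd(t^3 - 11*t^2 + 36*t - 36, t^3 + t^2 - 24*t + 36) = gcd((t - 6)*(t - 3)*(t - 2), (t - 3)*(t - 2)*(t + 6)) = t^2 - 5*t + 6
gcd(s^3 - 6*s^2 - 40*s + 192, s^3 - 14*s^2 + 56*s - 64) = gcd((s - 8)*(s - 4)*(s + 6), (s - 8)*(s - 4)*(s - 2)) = s^2 - 12*s + 32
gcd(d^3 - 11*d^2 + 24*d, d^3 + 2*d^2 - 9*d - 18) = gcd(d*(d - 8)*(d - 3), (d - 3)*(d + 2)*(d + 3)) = d - 3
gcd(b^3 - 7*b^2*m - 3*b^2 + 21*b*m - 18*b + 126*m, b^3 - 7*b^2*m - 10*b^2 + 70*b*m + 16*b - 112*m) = b - 7*m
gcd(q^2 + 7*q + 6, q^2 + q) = q + 1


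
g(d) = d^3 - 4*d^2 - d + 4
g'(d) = 3*d^2 - 8*d - 1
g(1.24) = -1.48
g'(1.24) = -6.31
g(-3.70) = -97.71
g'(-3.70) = 69.67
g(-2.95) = -53.53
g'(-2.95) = 48.71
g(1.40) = -2.50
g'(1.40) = -6.32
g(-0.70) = 2.40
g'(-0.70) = 6.07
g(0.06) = 3.93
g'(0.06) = -1.47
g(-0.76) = 2.01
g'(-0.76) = 6.81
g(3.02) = -7.96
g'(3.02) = 2.20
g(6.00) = 70.00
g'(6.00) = 59.00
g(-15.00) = -4256.00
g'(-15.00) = 794.00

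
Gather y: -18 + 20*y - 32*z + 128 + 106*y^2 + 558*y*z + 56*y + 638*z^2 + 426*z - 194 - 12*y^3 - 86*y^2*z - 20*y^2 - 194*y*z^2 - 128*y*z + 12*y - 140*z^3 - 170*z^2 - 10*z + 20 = -12*y^3 + y^2*(86 - 86*z) + y*(-194*z^2 + 430*z + 88) - 140*z^3 + 468*z^2 + 384*z - 64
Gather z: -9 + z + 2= z - 7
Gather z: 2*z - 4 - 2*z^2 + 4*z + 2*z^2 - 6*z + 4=0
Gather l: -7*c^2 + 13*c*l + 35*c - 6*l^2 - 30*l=-7*c^2 + 35*c - 6*l^2 + l*(13*c - 30)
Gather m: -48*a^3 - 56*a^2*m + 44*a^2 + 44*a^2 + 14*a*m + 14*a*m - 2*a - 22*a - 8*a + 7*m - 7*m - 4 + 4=-48*a^3 + 88*a^2 - 32*a + m*(-56*a^2 + 28*a)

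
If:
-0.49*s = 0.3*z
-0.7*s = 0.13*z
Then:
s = 0.00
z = 0.00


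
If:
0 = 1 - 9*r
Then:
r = 1/9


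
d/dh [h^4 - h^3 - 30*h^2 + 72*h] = 4*h^3 - 3*h^2 - 60*h + 72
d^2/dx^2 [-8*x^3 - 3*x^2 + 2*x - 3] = -48*x - 6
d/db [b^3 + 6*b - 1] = 3*b^2 + 6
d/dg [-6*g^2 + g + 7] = 1 - 12*g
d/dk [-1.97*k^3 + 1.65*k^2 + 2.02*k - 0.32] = -5.91*k^2 + 3.3*k + 2.02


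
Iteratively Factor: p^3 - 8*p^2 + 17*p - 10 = (p - 1)*(p^2 - 7*p + 10) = (p - 2)*(p - 1)*(p - 5)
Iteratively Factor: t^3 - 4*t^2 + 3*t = (t - 3)*(t^2 - t) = (t - 3)*(t - 1)*(t)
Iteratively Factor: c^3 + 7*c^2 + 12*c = (c + 3)*(c^2 + 4*c) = c*(c + 3)*(c + 4)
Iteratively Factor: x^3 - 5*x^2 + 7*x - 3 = (x - 1)*(x^2 - 4*x + 3) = (x - 3)*(x - 1)*(x - 1)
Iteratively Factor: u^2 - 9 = (u - 3)*(u + 3)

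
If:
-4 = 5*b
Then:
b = -4/5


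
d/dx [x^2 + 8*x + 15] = 2*x + 8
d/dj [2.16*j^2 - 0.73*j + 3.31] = 4.32*j - 0.73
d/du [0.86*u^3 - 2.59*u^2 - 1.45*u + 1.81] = 2.58*u^2 - 5.18*u - 1.45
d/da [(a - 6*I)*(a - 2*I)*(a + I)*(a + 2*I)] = 4*a^3 - 15*I*a^2 + 20*a - 20*I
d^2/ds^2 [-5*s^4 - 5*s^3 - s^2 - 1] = -60*s^2 - 30*s - 2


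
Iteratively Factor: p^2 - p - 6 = (p + 2)*(p - 3)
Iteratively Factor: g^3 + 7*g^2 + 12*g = (g)*(g^2 + 7*g + 12) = g*(g + 3)*(g + 4)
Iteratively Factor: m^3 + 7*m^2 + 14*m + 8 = (m + 2)*(m^2 + 5*m + 4) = (m + 1)*(m + 2)*(m + 4)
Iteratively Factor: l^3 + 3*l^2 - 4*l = (l + 4)*(l^2 - l) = l*(l + 4)*(l - 1)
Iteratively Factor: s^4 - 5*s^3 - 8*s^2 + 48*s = (s)*(s^3 - 5*s^2 - 8*s + 48) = s*(s + 3)*(s^2 - 8*s + 16) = s*(s - 4)*(s + 3)*(s - 4)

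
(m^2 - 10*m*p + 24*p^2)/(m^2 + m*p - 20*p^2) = (m - 6*p)/(m + 5*p)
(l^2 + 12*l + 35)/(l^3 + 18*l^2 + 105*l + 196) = (l + 5)/(l^2 + 11*l + 28)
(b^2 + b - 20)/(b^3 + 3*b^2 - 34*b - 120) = (b - 4)/(b^2 - 2*b - 24)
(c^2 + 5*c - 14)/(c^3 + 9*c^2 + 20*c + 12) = (c^2 + 5*c - 14)/(c^3 + 9*c^2 + 20*c + 12)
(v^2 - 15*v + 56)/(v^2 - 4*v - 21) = (v - 8)/(v + 3)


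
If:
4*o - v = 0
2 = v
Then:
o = 1/2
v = 2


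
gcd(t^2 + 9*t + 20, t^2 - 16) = t + 4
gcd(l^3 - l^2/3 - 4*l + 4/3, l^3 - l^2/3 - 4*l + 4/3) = l^3 - l^2/3 - 4*l + 4/3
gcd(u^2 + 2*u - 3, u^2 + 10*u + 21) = u + 3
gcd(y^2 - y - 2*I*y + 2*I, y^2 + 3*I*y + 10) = y - 2*I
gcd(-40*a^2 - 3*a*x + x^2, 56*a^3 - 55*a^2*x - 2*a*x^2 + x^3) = -8*a + x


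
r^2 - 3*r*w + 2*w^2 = (r - 2*w)*(r - w)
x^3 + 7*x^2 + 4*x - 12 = (x - 1)*(x + 2)*(x + 6)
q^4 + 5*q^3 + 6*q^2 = q^2*(q + 2)*(q + 3)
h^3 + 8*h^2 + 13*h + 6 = (h + 1)^2*(h + 6)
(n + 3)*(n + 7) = n^2 + 10*n + 21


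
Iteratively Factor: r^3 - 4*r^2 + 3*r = (r - 3)*(r^2 - r) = r*(r - 3)*(r - 1)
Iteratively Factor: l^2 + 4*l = (l + 4)*(l)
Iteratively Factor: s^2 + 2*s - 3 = (s + 3)*(s - 1)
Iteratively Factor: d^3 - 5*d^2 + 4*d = (d - 1)*(d^2 - 4*d) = d*(d - 1)*(d - 4)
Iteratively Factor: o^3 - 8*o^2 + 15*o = (o - 3)*(o^2 - 5*o) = o*(o - 3)*(o - 5)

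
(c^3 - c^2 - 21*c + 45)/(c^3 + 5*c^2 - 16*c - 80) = (c^2 - 6*c + 9)/(c^2 - 16)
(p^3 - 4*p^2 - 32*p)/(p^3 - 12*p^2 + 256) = p/(p - 8)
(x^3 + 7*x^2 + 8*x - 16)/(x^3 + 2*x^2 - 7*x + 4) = (x + 4)/(x - 1)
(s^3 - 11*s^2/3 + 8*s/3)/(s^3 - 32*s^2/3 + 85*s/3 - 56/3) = s/(s - 7)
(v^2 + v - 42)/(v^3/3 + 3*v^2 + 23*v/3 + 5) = 3*(v^2 + v - 42)/(v^3 + 9*v^2 + 23*v + 15)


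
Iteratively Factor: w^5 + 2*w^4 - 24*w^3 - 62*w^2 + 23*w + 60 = (w + 4)*(w^4 - 2*w^3 - 16*w^2 + 2*w + 15) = (w - 5)*(w + 4)*(w^3 + 3*w^2 - w - 3) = (w - 5)*(w - 1)*(w + 4)*(w^2 + 4*w + 3) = (w - 5)*(w - 1)*(w + 3)*(w + 4)*(w + 1)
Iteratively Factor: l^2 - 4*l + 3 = (l - 1)*(l - 3)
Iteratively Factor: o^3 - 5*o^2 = (o - 5)*(o^2) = o*(o - 5)*(o)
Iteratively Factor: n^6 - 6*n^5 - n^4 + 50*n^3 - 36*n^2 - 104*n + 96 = (n - 1)*(n^5 - 5*n^4 - 6*n^3 + 44*n^2 + 8*n - 96) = (n - 1)*(n + 2)*(n^4 - 7*n^3 + 8*n^2 + 28*n - 48) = (n - 2)*(n - 1)*(n + 2)*(n^3 - 5*n^2 - 2*n + 24) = (n - 2)*(n - 1)*(n + 2)^2*(n^2 - 7*n + 12) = (n - 4)*(n - 2)*(n - 1)*(n + 2)^2*(n - 3)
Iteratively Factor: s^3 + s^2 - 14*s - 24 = (s + 2)*(s^2 - s - 12) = (s + 2)*(s + 3)*(s - 4)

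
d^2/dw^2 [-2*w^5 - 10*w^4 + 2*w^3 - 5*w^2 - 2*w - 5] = -40*w^3 - 120*w^2 + 12*w - 10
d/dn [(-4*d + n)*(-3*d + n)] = -7*d + 2*n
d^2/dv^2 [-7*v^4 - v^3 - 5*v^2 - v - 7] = -84*v^2 - 6*v - 10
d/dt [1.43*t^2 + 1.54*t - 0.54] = 2.86*t + 1.54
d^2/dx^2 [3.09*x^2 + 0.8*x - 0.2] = 6.18000000000000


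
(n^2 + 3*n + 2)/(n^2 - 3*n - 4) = (n + 2)/(n - 4)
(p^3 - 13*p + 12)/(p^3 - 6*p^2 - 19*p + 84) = (p - 1)/(p - 7)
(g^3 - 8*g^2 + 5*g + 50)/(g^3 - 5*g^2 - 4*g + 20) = (g - 5)/(g - 2)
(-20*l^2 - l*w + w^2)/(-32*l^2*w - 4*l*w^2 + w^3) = (-5*l + w)/(w*(-8*l + w))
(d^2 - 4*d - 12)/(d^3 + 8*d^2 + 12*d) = (d - 6)/(d*(d + 6))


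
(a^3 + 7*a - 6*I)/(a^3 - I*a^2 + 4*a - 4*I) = (a + 3*I)/(a + 2*I)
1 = 1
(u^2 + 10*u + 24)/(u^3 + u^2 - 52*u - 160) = (u + 6)/(u^2 - 3*u - 40)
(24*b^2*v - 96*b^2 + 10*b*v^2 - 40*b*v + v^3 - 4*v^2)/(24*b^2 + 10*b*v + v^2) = v - 4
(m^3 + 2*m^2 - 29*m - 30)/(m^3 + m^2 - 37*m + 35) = (m^2 + 7*m + 6)/(m^2 + 6*m - 7)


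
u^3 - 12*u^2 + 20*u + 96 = (u - 8)*(u - 6)*(u + 2)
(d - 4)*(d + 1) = d^2 - 3*d - 4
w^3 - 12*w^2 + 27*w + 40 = (w - 8)*(w - 5)*(w + 1)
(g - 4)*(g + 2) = g^2 - 2*g - 8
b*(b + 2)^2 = b^3 + 4*b^2 + 4*b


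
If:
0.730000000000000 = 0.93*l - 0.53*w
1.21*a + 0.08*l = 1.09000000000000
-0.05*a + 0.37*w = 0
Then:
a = 0.84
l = 0.85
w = 0.11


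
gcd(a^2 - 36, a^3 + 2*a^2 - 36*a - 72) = a^2 - 36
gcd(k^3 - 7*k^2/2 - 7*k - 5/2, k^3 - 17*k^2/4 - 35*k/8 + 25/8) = k - 5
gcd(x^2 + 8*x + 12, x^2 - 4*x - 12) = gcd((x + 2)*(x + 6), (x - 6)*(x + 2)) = x + 2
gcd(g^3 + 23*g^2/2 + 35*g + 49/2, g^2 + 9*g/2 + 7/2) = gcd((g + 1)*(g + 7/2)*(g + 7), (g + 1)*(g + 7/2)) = g^2 + 9*g/2 + 7/2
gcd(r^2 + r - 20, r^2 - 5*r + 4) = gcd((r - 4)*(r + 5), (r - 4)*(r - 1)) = r - 4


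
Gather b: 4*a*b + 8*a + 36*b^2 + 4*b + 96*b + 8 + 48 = 8*a + 36*b^2 + b*(4*a + 100) + 56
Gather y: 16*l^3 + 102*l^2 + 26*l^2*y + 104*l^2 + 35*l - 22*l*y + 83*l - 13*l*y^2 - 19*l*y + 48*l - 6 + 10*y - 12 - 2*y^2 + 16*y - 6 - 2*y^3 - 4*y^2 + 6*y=16*l^3 + 206*l^2 + 166*l - 2*y^3 + y^2*(-13*l - 6) + y*(26*l^2 - 41*l + 32) - 24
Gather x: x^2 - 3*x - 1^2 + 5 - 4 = x^2 - 3*x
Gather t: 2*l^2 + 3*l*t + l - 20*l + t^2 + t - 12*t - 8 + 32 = 2*l^2 - 19*l + t^2 + t*(3*l - 11) + 24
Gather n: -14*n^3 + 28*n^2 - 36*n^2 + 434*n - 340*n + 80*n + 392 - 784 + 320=-14*n^3 - 8*n^2 + 174*n - 72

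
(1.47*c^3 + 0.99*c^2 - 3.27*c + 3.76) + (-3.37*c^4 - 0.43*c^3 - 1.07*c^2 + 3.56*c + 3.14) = -3.37*c^4 + 1.04*c^3 - 0.0800000000000001*c^2 + 0.29*c + 6.9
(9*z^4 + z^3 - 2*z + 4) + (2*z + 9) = 9*z^4 + z^3 + 13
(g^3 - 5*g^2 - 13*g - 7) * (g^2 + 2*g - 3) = g^5 - 3*g^4 - 26*g^3 - 18*g^2 + 25*g + 21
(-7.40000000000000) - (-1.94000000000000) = -5.46000000000000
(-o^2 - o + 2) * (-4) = 4*o^2 + 4*o - 8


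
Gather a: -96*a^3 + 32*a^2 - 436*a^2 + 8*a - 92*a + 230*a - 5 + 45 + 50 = -96*a^3 - 404*a^2 + 146*a + 90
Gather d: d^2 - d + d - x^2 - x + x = d^2 - x^2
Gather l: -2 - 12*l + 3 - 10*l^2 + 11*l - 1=-10*l^2 - l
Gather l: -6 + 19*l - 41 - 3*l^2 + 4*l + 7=-3*l^2 + 23*l - 40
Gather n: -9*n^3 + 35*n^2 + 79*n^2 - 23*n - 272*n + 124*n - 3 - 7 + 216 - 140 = -9*n^3 + 114*n^2 - 171*n + 66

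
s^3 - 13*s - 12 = (s - 4)*(s + 1)*(s + 3)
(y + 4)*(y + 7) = y^2 + 11*y + 28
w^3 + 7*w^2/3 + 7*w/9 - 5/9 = (w - 1/3)*(w + 1)*(w + 5/3)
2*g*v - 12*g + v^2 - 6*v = (2*g + v)*(v - 6)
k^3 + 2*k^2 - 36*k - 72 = (k - 6)*(k + 2)*(k + 6)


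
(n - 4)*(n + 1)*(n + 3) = n^3 - 13*n - 12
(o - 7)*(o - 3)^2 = o^3 - 13*o^2 + 51*o - 63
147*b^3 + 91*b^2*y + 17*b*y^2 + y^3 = (3*b + y)*(7*b + y)^2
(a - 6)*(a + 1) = a^2 - 5*a - 6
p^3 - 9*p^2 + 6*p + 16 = (p - 8)*(p - 2)*(p + 1)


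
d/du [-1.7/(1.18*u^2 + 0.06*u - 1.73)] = (4.012*u + 0.102)/(1.18*u^2 + 0.06*u - 1.73)^2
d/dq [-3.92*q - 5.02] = -3.92000000000000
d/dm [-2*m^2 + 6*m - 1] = 6 - 4*m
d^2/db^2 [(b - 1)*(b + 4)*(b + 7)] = 6*b + 20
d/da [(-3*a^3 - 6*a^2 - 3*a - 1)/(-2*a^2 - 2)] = (3*a^4 + 6*a^2 + 10*a + 3)/(2*(a^4 + 2*a^2 + 1))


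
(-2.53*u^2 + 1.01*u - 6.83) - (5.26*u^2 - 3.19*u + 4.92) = -7.79*u^2 + 4.2*u - 11.75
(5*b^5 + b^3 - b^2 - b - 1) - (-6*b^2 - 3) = 5*b^5 + b^3 + 5*b^2 - b + 2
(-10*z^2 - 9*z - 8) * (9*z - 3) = -90*z^3 - 51*z^2 - 45*z + 24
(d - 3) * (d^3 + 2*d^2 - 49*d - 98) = d^4 - d^3 - 55*d^2 + 49*d + 294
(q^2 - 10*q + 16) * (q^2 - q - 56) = q^4 - 11*q^3 - 30*q^2 + 544*q - 896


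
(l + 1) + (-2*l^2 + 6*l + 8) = -2*l^2 + 7*l + 9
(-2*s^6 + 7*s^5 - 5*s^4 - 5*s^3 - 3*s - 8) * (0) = 0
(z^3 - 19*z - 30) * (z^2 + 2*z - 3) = z^5 + 2*z^4 - 22*z^3 - 68*z^2 - 3*z + 90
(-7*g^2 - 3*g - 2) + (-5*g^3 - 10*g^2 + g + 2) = -5*g^3 - 17*g^2 - 2*g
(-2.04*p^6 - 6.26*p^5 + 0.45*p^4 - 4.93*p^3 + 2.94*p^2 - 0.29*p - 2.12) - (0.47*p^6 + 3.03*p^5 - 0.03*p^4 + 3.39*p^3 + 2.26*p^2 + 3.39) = -2.51*p^6 - 9.29*p^5 + 0.48*p^4 - 8.32*p^3 + 0.68*p^2 - 0.29*p - 5.51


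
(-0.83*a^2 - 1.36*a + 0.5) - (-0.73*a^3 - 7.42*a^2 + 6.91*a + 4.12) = 0.73*a^3 + 6.59*a^2 - 8.27*a - 3.62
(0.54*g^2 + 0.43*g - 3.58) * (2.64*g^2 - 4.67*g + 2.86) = 1.4256*g^4 - 1.3866*g^3 - 9.9149*g^2 + 17.9484*g - 10.2388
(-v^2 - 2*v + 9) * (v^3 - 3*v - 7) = -v^5 - 2*v^4 + 12*v^3 + 13*v^2 - 13*v - 63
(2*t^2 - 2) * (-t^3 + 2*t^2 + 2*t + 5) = -2*t^5 + 4*t^4 + 6*t^3 + 6*t^2 - 4*t - 10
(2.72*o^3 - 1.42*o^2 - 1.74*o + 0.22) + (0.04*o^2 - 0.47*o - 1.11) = 2.72*o^3 - 1.38*o^2 - 2.21*o - 0.89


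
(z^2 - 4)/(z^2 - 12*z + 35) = (z^2 - 4)/(z^2 - 12*z + 35)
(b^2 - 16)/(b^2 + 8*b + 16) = (b - 4)/(b + 4)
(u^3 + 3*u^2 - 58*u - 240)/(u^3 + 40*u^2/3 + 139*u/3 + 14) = 3*(u^2 - 3*u - 40)/(3*u^2 + 22*u + 7)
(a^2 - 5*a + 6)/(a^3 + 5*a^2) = (a^2 - 5*a + 6)/(a^2*(a + 5))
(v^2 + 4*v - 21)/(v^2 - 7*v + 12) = (v + 7)/(v - 4)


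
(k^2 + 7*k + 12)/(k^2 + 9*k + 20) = (k + 3)/(k + 5)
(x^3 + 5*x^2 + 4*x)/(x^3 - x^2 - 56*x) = (x^2 + 5*x + 4)/(x^2 - x - 56)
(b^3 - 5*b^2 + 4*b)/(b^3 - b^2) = (b - 4)/b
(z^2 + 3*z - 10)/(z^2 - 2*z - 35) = (z - 2)/(z - 7)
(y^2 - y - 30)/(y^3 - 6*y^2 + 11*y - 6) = (y^2 - y - 30)/(y^3 - 6*y^2 + 11*y - 6)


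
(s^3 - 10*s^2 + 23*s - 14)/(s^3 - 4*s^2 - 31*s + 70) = (s - 1)/(s + 5)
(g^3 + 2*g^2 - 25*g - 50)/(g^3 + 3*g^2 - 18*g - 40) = (g - 5)/(g - 4)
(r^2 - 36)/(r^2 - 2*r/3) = 3*(r^2 - 36)/(r*(3*r - 2))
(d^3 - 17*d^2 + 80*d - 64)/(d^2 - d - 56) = (d^2 - 9*d + 8)/(d + 7)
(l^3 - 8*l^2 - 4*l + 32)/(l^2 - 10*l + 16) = l + 2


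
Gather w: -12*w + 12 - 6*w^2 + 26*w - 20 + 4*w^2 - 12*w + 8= -2*w^2 + 2*w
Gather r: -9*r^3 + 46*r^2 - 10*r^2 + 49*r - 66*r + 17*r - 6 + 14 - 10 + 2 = -9*r^3 + 36*r^2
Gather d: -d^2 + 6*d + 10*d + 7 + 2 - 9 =-d^2 + 16*d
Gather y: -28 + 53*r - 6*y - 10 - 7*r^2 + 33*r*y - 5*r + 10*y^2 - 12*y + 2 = -7*r^2 + 48*r + 10*y^2 + y*(33*r - 18) - 36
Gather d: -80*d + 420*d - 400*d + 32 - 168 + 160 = 24 - 60*d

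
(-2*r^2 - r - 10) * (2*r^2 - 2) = -4*r^4 - 2*r^3 - 16*r^2 + 2*r + 20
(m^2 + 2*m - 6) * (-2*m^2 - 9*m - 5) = -2*m^4 - 13*m^3 - 11*m^2 + 44*m + 30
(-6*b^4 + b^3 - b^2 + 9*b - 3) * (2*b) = -12*b^5 + 2*b^4 - 2*b^3 + 18*b^2 - 6*b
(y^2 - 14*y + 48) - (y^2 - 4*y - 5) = 53 - 10*y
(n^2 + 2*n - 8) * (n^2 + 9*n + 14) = n^4 + 11*n^3 + 24*n^2 - 44*n - 112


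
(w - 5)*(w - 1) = w^2 - 6*w + 5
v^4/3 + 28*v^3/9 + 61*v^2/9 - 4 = (v/3 + 1/3)*(v - 2/3)*(v + 3)*(v + 6)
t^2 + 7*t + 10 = (t + 2)*(t + 5)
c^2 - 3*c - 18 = (c - 6)*(c + 3)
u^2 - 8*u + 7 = (u - 7)*(u - 1)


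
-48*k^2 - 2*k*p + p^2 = (-8*k + p)*(6*k + p)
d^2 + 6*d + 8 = (d + 2)*(d + 4)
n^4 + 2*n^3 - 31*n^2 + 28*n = n*(n - 4)*(n - 1)*(n + 7)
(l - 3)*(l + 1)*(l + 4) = l^3 + 2*l^2 - 11*l - 12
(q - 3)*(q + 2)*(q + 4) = q^3 + 3*q^2 - 10*q - 24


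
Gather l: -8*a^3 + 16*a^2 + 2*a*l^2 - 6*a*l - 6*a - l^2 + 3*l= -8*a^3 + 16*a^2 - 6*a + l^2*(2*a - 1) + l*(3 - 6*a)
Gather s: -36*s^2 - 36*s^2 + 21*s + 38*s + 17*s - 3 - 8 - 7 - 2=-72*s^2 + 76*s - 20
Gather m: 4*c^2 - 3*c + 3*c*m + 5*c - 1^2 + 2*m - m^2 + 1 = 4*c^2 + 2*c - m^2 + m*(3*c + 2)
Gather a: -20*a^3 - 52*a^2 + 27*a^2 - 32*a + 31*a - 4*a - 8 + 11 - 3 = -20*a^3 - 25*a^2 - 5*a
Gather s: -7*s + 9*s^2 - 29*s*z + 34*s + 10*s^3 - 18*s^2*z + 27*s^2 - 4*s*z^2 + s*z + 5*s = 10*s^3 + s^2*(36 - 18*z) + s*(-4*z^2 - 28*z + 32)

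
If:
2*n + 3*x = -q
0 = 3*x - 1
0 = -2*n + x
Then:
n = 1/6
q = -4/3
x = 1/3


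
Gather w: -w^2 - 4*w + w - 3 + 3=-w^2 - 3*w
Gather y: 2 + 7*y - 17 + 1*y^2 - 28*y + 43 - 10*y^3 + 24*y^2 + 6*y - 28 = -10*y^3 + 25*y^2 - 15*y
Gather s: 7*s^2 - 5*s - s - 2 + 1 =7*s^2 - 6*s - 1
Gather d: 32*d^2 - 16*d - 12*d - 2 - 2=32*d^2 - 28*d - 4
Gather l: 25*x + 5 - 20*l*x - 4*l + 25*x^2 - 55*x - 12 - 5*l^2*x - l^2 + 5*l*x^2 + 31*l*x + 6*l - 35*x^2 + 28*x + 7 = l^2*(-5*x - 1) + l*(5*x^2 + 11*x + 2) - 10*x^2 - 2*x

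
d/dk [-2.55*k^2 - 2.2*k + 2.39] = -5.1*k - 2.2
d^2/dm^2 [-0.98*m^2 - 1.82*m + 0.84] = -1.96000000000000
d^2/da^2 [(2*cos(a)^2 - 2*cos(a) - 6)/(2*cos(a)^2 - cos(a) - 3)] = 2*((1 - cos(2*a))^2/2 + 141*cos(a)/4 - 7*cos(2*a) + 23*cos(3*a)/4 - 27)/((cos(a) + 1)^2*(2*cos(a) - 3)^3)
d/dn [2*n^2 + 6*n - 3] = 4*n + 6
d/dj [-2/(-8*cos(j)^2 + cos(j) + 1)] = 2*(16*cos(j) - 1)*sin(j)/(-8*cos(j)^2 + cos(j) + 1)^2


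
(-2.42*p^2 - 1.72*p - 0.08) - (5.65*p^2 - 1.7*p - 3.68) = -8.07*p^2 - 0.02*p + 3.6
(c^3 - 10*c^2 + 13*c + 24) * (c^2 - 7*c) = c^5 - 17*c^4 + 83*c^3 - 67*c^2 - 168*c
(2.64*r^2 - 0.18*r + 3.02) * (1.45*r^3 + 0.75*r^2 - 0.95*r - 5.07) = 3.828*r^5 + 1.719*r^4 + 1.736*r^3 - 10.9488*r^2 - 1.9564*r - 15.3114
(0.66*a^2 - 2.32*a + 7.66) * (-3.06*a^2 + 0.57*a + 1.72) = -2.0196*a^4 + 7.4754*a^3 - 23.6268*a^2 + 0.3758*a + 13.1752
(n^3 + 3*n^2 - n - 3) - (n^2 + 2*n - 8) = n^3 + 2*n^2 - 3*n + 5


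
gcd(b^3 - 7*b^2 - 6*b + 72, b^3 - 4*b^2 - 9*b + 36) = b^2 - b - 12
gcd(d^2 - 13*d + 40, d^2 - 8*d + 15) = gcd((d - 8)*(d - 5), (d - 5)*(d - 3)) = d - 5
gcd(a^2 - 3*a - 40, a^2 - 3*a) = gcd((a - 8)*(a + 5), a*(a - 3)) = 1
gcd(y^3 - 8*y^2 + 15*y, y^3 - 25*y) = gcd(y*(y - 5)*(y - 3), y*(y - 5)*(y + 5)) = y^2 - 5*y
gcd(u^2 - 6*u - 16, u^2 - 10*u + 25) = 1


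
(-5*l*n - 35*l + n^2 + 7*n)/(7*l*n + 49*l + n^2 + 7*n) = (-5*l + n)/(7*l + n)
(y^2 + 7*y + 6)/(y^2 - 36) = (y + 1)/(y - 6)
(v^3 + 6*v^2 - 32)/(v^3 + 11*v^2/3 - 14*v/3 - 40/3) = 3*(v + 4)/(3*v + 5)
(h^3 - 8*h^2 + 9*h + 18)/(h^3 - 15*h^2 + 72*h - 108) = (h + 1)/(h - 6)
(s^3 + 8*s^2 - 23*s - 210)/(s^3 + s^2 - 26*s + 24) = (s^2 + 2*s - 35)/(s^2 - 5*s + 4)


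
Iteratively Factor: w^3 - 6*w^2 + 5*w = (w - 1)*(w^2 - 5*w) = w*(w - 1)*(w - 5)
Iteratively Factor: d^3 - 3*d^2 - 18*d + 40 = (d - 2)*(d^2 - d - 20) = (d - 2)*(d + 4)*(d - 5)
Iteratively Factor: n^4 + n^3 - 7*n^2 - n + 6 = (n - 1)*(n^3 + 2*n^2 - 5*n - 6) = (n - 1)*(n + 3)*(n^2 - n - 2) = (n - 1)*(n + 1)*(n + 3)*(n - 2)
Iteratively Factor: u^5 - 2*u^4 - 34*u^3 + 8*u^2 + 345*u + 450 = (u - 5)*(u^4 + 3*u^3 - 19*u^2 - 87*u - 90) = (u - 5)*(u + 2)*(u^3 + u^2 - 21*u - 45) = (u - 5)*(u + 2)*(u + 3)*(u^2 - 2*u - 15) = (u - 5)^2*(u + 2)*(u + 3)*(u + 3)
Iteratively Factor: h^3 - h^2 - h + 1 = (h - 1)*(h^2 - 1) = (h - 1)*(h + 1)*(h - 1)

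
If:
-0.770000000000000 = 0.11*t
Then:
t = -7.00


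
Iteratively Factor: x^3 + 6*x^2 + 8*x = (x + 2)*(x^2 + 4*x) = (x + 2)*(x + 4)*(x)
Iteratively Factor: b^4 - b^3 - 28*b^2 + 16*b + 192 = (b - 4)*(b^3 + 3*b^2 - 16*b - 48) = (b - 4)*(b + 3)*(b^2 - 16) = (b - 4)^2*(b + 3)*(b + 4)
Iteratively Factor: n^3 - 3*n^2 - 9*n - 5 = (n + 1)*(n^2 - 4*n - 5) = (n - 5)*(n + 1)*(n + 1)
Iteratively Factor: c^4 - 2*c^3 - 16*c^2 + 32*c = (c - 2)*(c^3 - 16*c) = c*(c - 2)*(c^2 - 16) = c*(c - 2)*(c + 4)*(c - 4)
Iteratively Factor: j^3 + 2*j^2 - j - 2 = (j - 1)*(j^2 + 3*j + 2) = (j - 1)*(j + 2)*(j + 1)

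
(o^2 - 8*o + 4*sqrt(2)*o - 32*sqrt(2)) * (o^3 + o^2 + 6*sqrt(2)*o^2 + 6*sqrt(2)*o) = o^5 - 7*o^4 + 10*sqrt(2)*o^4 - 70*sqrt(2)*o^3 + 40*o^3 - 336*o^2 - 80*sqrt(2)*o^2 - 384*o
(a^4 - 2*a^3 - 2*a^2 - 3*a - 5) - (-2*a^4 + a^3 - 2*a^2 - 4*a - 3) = 3*a^4 - 3*a^3 + a - 2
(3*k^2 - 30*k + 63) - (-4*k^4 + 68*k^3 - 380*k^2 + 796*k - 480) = 4*k^4 - 68*k^3 + 383*k^2 - 826*k + 543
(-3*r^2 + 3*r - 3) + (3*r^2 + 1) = 3*r - 2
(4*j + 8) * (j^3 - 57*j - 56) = 4*j^4 + 8*j^3 - 228*j^2 - 680*j - 448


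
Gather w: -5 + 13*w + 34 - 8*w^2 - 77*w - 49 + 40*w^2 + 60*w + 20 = 32*w^2 - 4*w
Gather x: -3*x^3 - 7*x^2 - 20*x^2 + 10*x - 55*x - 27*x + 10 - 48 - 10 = -3*x^3 - 27*x^2 - 72*x - 48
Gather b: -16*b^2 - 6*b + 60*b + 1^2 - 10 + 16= -16*b^2 + 54*b + 7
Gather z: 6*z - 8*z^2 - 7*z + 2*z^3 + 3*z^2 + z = 2*z^3 - 5*z^2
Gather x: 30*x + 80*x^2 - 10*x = 80*x^2 + 20*x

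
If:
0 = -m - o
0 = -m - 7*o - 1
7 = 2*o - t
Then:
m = 1/6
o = -1/6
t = -22/3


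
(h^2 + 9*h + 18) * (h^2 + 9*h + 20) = h^4 + 18*h^3 + 119*h^2 + 342*h + 360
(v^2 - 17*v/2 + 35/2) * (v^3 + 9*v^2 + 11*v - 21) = v^5 + v^4/2 - 48*v^3 + 43*v^2 + 371*v - 735/2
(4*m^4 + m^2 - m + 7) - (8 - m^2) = 4*m^4 + 2*m^2 - m - 1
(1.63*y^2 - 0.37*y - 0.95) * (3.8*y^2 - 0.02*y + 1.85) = 6.194*y^4 - 1.4386*y^3 - 0.5871*y^2 - 0.6655*y - 1.7575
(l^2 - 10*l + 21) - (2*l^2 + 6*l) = -l^2 - 16*l + 21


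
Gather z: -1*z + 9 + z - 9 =0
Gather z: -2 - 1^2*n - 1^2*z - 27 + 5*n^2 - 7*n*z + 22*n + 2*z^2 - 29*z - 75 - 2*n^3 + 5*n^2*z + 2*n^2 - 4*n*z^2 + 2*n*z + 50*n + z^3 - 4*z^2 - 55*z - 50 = -2*n^3 + 7*n^2 + 71*n + z^3 + z^2*(-4*n - 2) + z*(5*n^2 - 5*n - 85) - 154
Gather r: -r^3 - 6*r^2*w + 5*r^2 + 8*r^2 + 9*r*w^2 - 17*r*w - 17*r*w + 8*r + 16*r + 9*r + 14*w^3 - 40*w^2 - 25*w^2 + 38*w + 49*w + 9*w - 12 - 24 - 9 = -r^3 + r^2*(13 - 6*w) + r*(9*w^2 - 34*w + 33) + 14*w^3 - 65*w^2 + 96*w - 45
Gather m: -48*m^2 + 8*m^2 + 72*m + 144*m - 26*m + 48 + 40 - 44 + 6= -40*m^2 + 190*m + 50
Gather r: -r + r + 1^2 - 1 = 0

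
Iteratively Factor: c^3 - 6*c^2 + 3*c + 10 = (c + 1)*(c^2 - 7*c + 10) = (c - 5)*(c + 1)*(c - 2)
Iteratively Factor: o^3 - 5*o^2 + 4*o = (o - 1)*(o^2 - 4*o) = (o - 4)*(o - 1)*(o)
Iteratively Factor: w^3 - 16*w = (w + 4)*(w^2 - 4*w) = w*(w + 4)*(w - 4)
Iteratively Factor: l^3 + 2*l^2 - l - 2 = (l + 1)*(l^2 + l - 2) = (l + 1)*(l + 2)*(l - 1)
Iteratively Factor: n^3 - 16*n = (n - 4)*(n^2 + 4*n) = (n - 4)*(n + 4)*(n)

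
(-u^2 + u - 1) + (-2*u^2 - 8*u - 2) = -3*u^2 - 7*u - 3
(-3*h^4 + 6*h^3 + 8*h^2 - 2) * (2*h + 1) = -6*h^5 + 9*h^4 + 22*h^3 + 8*h^2 - 4*h - 2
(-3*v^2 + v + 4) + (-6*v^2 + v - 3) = -9*v^2 + 2*v + 1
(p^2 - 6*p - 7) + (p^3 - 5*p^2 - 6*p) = p^3 - 4*p^2 - 12*p - 7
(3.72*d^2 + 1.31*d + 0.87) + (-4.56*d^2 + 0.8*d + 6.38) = -0.839999999999999*d^2 + 2.11*d + 7.25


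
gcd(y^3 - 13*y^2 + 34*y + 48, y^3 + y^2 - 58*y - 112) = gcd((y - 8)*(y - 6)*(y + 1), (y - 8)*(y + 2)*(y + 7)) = y - 8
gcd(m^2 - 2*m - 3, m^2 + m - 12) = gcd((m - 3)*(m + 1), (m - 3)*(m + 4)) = m - 3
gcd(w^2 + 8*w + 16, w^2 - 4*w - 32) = w + 4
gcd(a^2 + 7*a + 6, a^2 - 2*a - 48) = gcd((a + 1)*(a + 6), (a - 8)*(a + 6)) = a + 6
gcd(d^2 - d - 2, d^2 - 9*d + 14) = d - 2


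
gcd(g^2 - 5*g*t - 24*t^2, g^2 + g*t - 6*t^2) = g + 3*t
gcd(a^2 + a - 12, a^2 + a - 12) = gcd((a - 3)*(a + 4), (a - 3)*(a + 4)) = a^2 + a - 12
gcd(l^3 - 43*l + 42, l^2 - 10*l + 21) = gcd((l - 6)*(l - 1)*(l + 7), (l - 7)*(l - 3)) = 1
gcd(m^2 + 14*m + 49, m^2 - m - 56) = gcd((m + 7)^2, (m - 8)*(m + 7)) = m + 7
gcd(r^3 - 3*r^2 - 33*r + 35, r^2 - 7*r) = r - 7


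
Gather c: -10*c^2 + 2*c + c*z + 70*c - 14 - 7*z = -10*c^2 + c*(z + 72) - 7*z - 14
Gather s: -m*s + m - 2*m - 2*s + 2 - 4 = -m + s*(-m - 2) - 2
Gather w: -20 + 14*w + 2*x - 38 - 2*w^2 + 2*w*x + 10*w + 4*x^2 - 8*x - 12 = -2*w^2 + w*(2*x + 24) + 4*x^2 - 6*x - 70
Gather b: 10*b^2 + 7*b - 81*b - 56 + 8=10*b^2 - 74*b - 48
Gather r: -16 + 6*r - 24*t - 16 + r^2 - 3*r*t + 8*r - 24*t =r^2 + r*(14 - 3*t) - 48*t - 32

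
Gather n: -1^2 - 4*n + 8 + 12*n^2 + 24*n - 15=12*n^2 + 20*n - 8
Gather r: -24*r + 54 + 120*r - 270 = 96*r - 216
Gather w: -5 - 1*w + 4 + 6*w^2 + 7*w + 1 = 6*w^2 + 6*w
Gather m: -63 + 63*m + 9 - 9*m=54*m - 54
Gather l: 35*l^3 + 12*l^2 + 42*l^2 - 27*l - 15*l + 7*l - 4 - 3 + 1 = 35*l^3 + 54*l^2 - 35*l - 6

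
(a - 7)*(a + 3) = a^2 - 4*a - 21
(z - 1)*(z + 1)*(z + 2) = z^3 + 2*z^2 - z - 2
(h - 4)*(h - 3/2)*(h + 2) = h^3 - 7*h^2/2 - 5*h + 12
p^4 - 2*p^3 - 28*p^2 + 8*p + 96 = (p - 6)*(p - 2)*(p + 2)*(p + 4)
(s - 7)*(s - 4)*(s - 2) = s^3 - 13*s^2 + 50*s - 56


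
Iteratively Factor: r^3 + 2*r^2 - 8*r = (r)*(r^2 + 2*r - 8) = r*(r - 2)*(r + 4)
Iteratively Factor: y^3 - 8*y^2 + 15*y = (y - 5)*(y^2 - 3*y) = (y - 5)*(y - 3)*(y)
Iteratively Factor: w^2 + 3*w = (w)*(w + 3)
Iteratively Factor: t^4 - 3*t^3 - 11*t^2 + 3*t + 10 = (t - 1)*(t^3 - 2*t^2 - 13*t - 10) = (t - 1)*(t + 2)*(t^2 - 4*t - 5) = (t - 1)*(t + 1)*(t + 2)*(t - 5)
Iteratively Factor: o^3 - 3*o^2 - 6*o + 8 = (o - 1)*(o^2 - 2*o - 8) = (o - 1)*(o + 2)*(o - 4)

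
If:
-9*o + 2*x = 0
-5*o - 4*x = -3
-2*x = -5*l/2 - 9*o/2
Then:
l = 27/115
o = 3/23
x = 27/46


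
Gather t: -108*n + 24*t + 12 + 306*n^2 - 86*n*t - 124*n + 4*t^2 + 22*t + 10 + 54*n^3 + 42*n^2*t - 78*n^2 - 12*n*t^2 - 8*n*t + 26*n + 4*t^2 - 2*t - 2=54*n^3 + 228*n^2 - 206*n + t^2*(8 - 12*n) + t*(42*n^2 - 94*n + 44) + 20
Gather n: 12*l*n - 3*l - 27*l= 12*l*n - 30*l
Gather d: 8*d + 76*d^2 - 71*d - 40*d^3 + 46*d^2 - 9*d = -40*d^3 + 122*d^2 - 72*d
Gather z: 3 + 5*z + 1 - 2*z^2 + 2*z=-2*z^2 + 7*z + 4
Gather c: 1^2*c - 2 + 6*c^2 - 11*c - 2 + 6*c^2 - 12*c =12*c^2 - 22*c - 4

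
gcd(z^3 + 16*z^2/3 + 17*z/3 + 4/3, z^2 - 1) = z + 1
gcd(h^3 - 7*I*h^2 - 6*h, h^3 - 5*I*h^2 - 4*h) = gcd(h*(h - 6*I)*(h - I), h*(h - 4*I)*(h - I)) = h^2 - I*h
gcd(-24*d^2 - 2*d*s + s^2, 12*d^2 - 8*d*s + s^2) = -6*d + s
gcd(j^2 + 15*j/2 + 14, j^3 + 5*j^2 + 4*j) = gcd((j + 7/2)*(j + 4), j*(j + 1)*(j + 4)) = j + 4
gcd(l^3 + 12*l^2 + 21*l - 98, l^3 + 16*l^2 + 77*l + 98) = l^2 + 14*l + 49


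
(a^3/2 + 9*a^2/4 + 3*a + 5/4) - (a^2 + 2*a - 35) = a^3/2 + 5*a^2/4 + a + 145/4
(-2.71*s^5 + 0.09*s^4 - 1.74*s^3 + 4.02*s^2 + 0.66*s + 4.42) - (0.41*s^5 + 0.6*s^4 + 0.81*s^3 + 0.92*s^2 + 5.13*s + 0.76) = -3.12*s^5 - 0.51*s^4 - 2.55*s^3 + 3.1*s^2 - 4.47*s + 3.66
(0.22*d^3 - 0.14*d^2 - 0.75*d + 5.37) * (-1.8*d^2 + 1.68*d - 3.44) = -0.396*d^5 + 0.6216*d^4 + 0.358*d^3 - 10.4444*d^2 + 11.6016*d - 18.4728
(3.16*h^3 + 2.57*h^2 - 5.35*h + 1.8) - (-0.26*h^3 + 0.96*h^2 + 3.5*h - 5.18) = 3.42*h^3 + 1.61*h^2 - 8.85*h + 6.98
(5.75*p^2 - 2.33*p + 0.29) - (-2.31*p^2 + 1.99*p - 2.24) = 8.06*p^2 - 4.32*p + 2.53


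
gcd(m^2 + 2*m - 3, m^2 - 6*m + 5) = m - 1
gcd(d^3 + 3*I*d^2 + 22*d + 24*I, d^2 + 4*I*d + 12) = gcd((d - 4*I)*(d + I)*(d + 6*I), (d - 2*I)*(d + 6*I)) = d + 6*I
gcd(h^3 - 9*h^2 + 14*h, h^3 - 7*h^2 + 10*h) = h^2 - 2*h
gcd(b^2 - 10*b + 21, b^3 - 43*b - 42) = b - 7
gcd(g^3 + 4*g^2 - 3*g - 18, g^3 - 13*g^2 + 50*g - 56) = g - 2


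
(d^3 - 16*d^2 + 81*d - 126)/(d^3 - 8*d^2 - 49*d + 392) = (d^2 - 9*d + 18)/(d^2 - d - 56)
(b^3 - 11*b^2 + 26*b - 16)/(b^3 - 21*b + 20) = (b^2 - 10*b + 16)/(b^2 + b - 20)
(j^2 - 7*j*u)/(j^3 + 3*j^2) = (j - 7*u)/(j*(j + 3))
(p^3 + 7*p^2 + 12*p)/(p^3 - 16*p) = (p + 3)/(p - 4)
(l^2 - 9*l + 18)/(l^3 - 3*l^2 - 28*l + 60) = (l - 3)/(l^2 + 3*l - 10)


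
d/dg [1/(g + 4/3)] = -9/(3*g + 4)^2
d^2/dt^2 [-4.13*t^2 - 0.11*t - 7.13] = -8.26000000000000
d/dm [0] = 0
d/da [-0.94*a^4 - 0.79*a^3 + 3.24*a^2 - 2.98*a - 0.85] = -3.76*a^3 - 2.37*a^2 + 6.48*a - 2.98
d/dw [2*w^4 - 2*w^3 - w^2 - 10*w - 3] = 8*w^3 - 6*w^2 - 2*w - 10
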